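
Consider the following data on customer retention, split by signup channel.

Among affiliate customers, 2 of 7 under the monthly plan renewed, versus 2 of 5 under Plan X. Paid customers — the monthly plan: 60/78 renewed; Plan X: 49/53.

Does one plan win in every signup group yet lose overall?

Affiliate: the monthly plan 2/7 = 28.6%, Plan X 2/5 = 40.0% → Plan X
Paid: the monthly plan 60/78 = 76.9%, Plan X 49/53 = 92.5% → Plan X
Overall: the monthly plan 62/85 = 72.9%, Plan X 51/58 = 87.9% → Plan X
Plan X wins overall and in every signup group — no reversal.

No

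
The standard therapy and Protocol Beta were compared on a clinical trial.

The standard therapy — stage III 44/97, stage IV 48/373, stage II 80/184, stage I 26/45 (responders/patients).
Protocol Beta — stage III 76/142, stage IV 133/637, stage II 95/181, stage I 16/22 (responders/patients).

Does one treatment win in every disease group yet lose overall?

No

Stage III: the standard therapy 44/97 = 45.4%, Protocol Beta 76/142 = 53.5% → Protocol Beta
Stage IV: the standard therapy 48/373 = 12.9%, Protocol Beta 133/637 = 20.9% → Protocol Beta
Stage II: the standard therapy 80/184 = 43.5%, Protocol Beta 95/181 = 52.5% → Protocol Beta
Stage I: the standard therapy 26/45 = 57.8%, Protocol Beta 16/22 = 72.7% → Protocol Beta
Overall: the standard therapy 198/699 = 28.3%, Protocol Beta 320/982 = 32.6% → Protocol Beta
Protocol Beta wins overall and in every disease group — no reversal.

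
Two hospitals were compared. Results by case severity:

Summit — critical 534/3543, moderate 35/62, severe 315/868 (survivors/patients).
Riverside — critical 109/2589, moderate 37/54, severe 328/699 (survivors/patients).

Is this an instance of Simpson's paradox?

No

Critical: Summit 534/3543 = 15.1%, Riverside 109/2589 = 4.2% → Summit
Moderate: Summit 35/62 = 56.5%, Riverside 37/54 = 68.5% → Riverside
Severe: Summit 315/868 = 36.3%, Riverside 328/699 = 46.9% → Riverside
Overall: Summit 884/4473 = 19.8%, Riverside 474/3342 = 14.2% → Summit
Neither sweeps: Summit wins 1 of 3 groups, Riverside wins 2. Summit wins overall but not every group — no Simpson reversal.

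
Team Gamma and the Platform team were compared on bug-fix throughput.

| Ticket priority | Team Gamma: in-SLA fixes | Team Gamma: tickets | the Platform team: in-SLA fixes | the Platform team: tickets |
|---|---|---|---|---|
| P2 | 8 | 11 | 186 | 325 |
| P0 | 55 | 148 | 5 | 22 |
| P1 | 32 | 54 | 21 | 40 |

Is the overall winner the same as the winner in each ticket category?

P2: Team Gamma 8/11 = 72.7%, the Platform team 186/325 = 57.2% → Team Gamma
P0: Team Gamma 55/148 = 37.2%, the Platform team 5/22 = 22.7% → Team Gamma
P1: Team Gamma 32/54 = 59.3%, the Platform team 21/40 = 52.5% → Team Gamma
Overall: Team Gamma 95/213 = 44.6%, the Platform team 212/387 = 54.8% → the Platform team
Team Gamma wins each ticket group but the Platform team wins overall — the comparison reverses. Team Gamma's tickets skew toward P0, which has a lower base rate.

No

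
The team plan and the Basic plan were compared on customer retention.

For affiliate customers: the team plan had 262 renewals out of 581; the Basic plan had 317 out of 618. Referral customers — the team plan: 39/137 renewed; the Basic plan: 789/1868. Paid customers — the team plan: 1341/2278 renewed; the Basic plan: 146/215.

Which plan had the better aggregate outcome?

Affiliate: the team plan 262/581 = 45.1%, the Basic plan 317/618 = 51.3% → the Basic plan
Referral: the team plan 39/137 = 28.5%, the Basic plan 789/1868 = 42.2% → the Basic plan
Paid: the team plan 1341/2278 = 58.9%, the Basic plan 146/215 = 67.9% → the Basic plan
Overall: the team plan 1642/2996 = 54.8%, the Basic plan 1252/2701 = 46.4% → the team plan
(The Basic plan wins every signup group but the team plan wins overall — the Basic plan's customers skew toward the low-rate referral group.)

the team plan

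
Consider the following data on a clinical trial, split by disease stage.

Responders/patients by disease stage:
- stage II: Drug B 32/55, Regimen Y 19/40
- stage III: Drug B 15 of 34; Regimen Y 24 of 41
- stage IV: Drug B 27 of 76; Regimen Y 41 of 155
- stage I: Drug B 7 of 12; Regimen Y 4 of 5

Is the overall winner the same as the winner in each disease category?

Stage II: Drug B 32/55 = 58.2%, Regimen Y 19/40 = 47.5% → Drug B
Stage III: Drug B 15/34 = 44.1%, Regimen Y 24/41 = 58.5% → Regimen Y
Stage IV: Drug B 27/76 = 35.5%, Regimen Y 41/155 = 26.5% → Drug B
Stage I: Drug B 7/12 = 58.3%, Regimen Y 4/5 = 80.0% → Regimen Y
Overall: Drug B 81/177 = 45.8%, Regimen Y 88/241 = 36.5% → Drug B
Neither sweeps: Drug B wins 2 of 4 groups, Regimen Y wins 2. Drug B wins overall but not every group — no Simpson reversal.

No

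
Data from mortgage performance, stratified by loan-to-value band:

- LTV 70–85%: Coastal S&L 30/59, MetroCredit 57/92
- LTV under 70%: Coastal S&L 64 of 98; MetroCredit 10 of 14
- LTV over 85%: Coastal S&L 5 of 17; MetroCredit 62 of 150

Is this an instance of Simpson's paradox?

LTV 70–85%: Coastal S&L 30/59 = 50.8%, MetroCredit 57/92 = 62.0% → MetroCredit
LTV under 70%: Coastal S&L 64/98 = 65.3%, MetroCredit 10/14 = 71.4% → MetroCredit
LTV over 85%: Coastal S&L 5/17 = 29.4%, MetroCredit 62/150 = 41.3% → MetroCredit
Overall: Coastal S&L 99/174 = 56.9%, MetroCredit 129/256 = 50.4% → Coastal S&L
MetroCredit wins each loan-to-value group but Coastal S&L wins overall — the comparison reverses. MetroCredit's loans skew toward LTV over 85%, which has a lower base rate.

Yes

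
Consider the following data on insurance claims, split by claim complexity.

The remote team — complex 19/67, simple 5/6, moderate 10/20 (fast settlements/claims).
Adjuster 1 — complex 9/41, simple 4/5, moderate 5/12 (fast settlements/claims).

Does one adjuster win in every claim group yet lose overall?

No

Complex: the remote team 19/67 = 28.4%, Adjuster 1 9/41 = 22.0% → the remote team
Simple: the remote team 5/6 = 83.3%, Adjuster 1 4/5 = 80.0% → the remote team
Moderate: the remote team 10/20 = 50.0%, Adjuster 1 5/12 = 41.7% → the remote team
Overall: the remote team 34/93 = 36.6%, Adjuster 1 18/58 = 31.0% → the remote team
The remote team wins overall and in every claim group — no reversal.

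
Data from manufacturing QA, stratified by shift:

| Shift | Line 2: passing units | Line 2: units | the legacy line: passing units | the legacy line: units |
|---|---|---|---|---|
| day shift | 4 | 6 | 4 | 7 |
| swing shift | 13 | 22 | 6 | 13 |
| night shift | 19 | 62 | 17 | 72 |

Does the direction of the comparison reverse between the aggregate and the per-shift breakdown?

Day shift: Line 2 4/6 = 66.7%, the legacy line 4/7 = 57.1% → Line 2
Swing shift: Line 2 13/22 = 59.1%, the legacy line 6/13 = 46.2% → Line 2
Night shift: Line 2 19/62 = 30.6%, the legacy line 17/72 = 23.6% → Line 2
Overall: Line 2 36/90 = 40.0%, the legacy line 27/92 = 29.3% → Line 2
Line 2 wins overall and in every shift group — no reversal.

No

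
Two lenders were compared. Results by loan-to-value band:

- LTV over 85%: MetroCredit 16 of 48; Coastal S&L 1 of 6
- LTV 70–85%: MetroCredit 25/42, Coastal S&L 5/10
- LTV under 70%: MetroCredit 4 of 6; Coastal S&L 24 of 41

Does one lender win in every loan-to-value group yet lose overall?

LTV over 85%: MetroCredit 16/48 = 33.3%, Coastal S&L 1/6 = 16.7% → MetroCredit
LTV 70–85%: MetroCredit 25/42 = 59.5%, Coastal S&L 5/10 = 50.0% → MetroCredit
LTV under 70%: MetroCredit 4/6 = 66.7%, Coastal S&L 24/41 = 58.5% → MetroCredit
Overall: MetroCredit 45/96 = 46.9%, Coastal S&L 30/57 = 52.6% → Coastal S&L
MetroCredit wins each loan-to-value group but Coastal S&L wins overall — the comparison reverses. MetroCredit's loans skew toward LTV over 85%, which has a lower base rate.

Yes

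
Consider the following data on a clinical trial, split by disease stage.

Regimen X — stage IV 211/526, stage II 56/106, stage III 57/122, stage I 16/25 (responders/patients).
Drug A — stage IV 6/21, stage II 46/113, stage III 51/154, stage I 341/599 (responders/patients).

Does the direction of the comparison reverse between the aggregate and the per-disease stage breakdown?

Yes

Stage IV: Regimen X 211/526 = 40.1%, Drug A 6/21 = 28.6% → Regimen X
Stage II: Regimen X 56/106 = 52.8%, Drug A 46/113 = 40.7% → Regimen X
Stage III: Regimen X 57/122 = 46.7%, Drug A 51/154 = 33.1% → Regimen X
Stage I: Regimen X 16/25 = 64.0%, Drug A 341/599 = 56.9% → Regimen X
Overall: Regimen X 340/779 = 43.6%, Drug A 444/887 = 50.1% → Drug A
Regimen X wins each disease group but Drug A wins overall — the comparison reverses. Regimen X's patients skew toward stage IV, which has a lower base rate.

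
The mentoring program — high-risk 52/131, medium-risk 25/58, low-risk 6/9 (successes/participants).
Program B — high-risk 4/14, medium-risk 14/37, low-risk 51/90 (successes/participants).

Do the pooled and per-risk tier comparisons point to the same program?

High-risk: the mentoring program 52/131 = 39.7%, Program B 4/14 = 28.6% → the mentoring program
Medium-risk: the mentoring program 25/58 = 43.1%, Program B 14/37 = 37.8% → the mentoring program
Low-risk: the mentoring program 6/9 = 66.7%, Program B 51/90 = 56.7% → the mentoring program
Overall: the mentoring program 83/198 = 41.9%, Program B 69/141 = 48.9% → Program B
The mentoring program wins each risk group but Program B wins overall — the comparison reverses. The mentoring program's participants skew toward high-risk, which has a lower base rate.

No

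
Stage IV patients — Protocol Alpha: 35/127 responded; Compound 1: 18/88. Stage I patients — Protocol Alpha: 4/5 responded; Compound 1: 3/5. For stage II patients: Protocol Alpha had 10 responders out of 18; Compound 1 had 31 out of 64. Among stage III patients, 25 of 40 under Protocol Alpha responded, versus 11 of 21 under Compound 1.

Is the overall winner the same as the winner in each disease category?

Yes

Stage IV: Protocol Alpha 35/127 = 27.6%, Compound 1 18/88 = 20.5% → Protocol Alpha
Stage I: Protocol Alpha 4/5 = 80.0%, Compound 1 3/5 = 60.0% → Protocol Alpha
Stage II: Protocol Alpha 10/18 = 55.6%, Compound 1 31/64 = 48.4% → Protocol Alpha
Stage III: Protocol Alpha 25/40 = 62.5%, Compound 1 11/21 = 52.4% → Protocol Alpha
Overall: Protocol Alpha 74/190 = 38.9%, Compound 1 63/178 = 35.4% → Protocol Alpha
Protocol Alpha wins overall and in every disease group — no reversal.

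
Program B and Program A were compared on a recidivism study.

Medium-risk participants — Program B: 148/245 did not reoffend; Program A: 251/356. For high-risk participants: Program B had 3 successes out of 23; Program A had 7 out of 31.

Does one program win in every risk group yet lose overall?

Medium-risk: Program B 148/245 = 60.4%, Program A 251/356 = 70.5% → Program A
High-risk: Program B 3/23 = 13.0%, Program A 7/31 = 22.6% → Program A
Overall: Program B 151/268 = 56.3%, Program A 258/387 = 66.7% → Program A
Program A wins overall and in every risk group — no reversal.

No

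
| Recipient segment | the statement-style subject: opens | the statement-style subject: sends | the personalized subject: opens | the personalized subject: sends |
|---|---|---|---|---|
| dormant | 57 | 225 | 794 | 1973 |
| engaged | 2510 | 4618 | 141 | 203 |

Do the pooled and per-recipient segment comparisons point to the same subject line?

No

Dormant: the statement-style subject 57/225 = 25.3%, the personalized subject 794/1973 = 40.2% → the personalized subject
Engaged: the statement-style subject 2510/4618 = 54.4%, the personalized subject 141/203 = 69.5% → the personalized subject
Overall: the statement-style subject 2567/4843 = 53.0%, the personalized subject 935/2176 = 43.0% → the statement-style subject
The personalized subject wins each recipient group but the statement-style subject wins overall — the comparison reverses. The personalized subject's sends skew toward dormant, which has a lower base rate.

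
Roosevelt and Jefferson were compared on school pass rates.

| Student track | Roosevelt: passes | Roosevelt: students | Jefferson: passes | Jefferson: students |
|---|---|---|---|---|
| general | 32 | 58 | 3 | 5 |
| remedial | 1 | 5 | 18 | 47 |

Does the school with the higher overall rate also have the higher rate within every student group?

No

General: Roosevelt 32/58 = 55.2%, Jefferson 3/5 = 60.0% → Jefferson
Remedial: Roosevelt 1/5 = 20.0%, Jefferson 18/47 = 38.3% → Jefferson
Overall: Roosevelt 33/63 = 52.4%, Jefferson 21/52 = 40.4% → Roosevelt
Jefferson wins each student group but Roosevelt wins overall — the comparison reverses. Jefferson's students skew toward remedial, which has a lower base rate.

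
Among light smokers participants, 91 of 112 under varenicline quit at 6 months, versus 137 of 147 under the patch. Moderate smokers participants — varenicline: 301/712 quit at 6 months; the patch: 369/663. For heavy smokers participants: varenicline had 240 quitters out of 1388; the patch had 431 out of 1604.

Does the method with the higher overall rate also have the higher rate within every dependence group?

Light smokers: varenicline 91/112 = 81.2%, the patch 137/147 = 93.2% → the patch
Moderate smokers: varenicline 301/712 = 42.3%, the patch 369/663 = 55.7% → the patch
Heavy smokers: varenicline 240/1388 = 17.3%, the patch 431/1604 = 26.9% → the patch
Overall: varenicline 632/2212 = 28.6%, the patch 937/2414 = 38.8% → the patch
The patch wins overall and in every dependence group — no reversal.

Yes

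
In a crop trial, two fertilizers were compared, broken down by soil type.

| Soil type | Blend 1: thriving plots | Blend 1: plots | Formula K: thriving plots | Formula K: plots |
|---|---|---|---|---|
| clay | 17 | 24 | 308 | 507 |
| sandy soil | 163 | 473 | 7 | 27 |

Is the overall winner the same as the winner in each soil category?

Clay: Blend 1 17/24 = 70.8%, Formula K 308/507 = 60.7% → Blend 1
Sandy soil: Blend 1 163/473 = 34.5%, Formula K 7/27 = 25.9% → Blend 1
Overall: Blend 1 180/497 = 36.2%, Formula K 315/534 = 59.0% → Formula K
Blend 1 wins each soil group but Formula K wins overall — the comparison reverses. Blend 1's plots skew toward sandy soil, which has a lower base rate.

No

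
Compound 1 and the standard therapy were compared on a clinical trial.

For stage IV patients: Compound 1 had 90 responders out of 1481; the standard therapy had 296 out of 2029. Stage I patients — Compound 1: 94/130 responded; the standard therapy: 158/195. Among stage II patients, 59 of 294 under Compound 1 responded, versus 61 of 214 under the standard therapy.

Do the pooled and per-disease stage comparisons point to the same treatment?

Yes

Stage IV: Compound 1 90/1481 = 6.1%, the standard therapy 296/2029 = 14.6% → the standard therapy
Stage I: Compound 1 94/130 = 72.3%, the standard therapy 158/195 = 81.0% → the standard therapy
Stage II: Compound 1 59/294 = 20.1%, the standard therapy 61/214 = 28.5% → the standard therapy
Overall: Compound 1 243/1905 = 12.8%, the standard therapy 515/2438 = 21.1% → the standard therapy
The standard therapy wins overall and in every disease group — no reversal.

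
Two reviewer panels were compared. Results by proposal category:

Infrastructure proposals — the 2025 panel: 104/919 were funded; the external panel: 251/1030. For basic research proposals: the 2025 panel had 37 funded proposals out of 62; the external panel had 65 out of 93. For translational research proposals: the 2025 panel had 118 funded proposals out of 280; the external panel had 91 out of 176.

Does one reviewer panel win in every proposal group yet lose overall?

Infrastructure: the 2025 panel 104/919 = 11.3%, the external panel 251/1030 = 24.4% → the external panel
Basic research: the 2025 panel 37/62 = 59.7%, the external panel 65/93 = 69.9% → the external panel
Translational research: the 2025 panel 118/280 = 42.1%, the external panel 91/176 = 51.7% → the external panel
Overall: the 2025 panel 259/1261 = 20.5%, the external panel 407/1299 = 31.3% → the external panel
The external panel wins overall and in every proposal group — no reversal.

No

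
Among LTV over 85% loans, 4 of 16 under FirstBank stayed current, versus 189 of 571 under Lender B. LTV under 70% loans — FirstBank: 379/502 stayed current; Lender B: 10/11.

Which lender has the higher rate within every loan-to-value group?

Lender B

LTV over 85%: FirstBank 4/16 = 25.0%, Lender B 189/571 = 33.1% → Lender B
LTV under 70%: FirstBank 379/502 = 75.5%, Lender B 10/11 = 90.9% → Lender B
Lender B has the higher rate in both groups.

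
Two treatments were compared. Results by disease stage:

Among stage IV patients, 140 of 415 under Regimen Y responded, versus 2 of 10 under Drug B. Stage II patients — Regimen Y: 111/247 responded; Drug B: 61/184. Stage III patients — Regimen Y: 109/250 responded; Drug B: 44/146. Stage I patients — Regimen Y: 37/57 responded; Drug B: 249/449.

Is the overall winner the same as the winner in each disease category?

No

Stage IV: Regimen Y 140/415 = 33.7%, Drug B 2/10 = 20.0% → Regimen Y
Stage II: Regimen Y 111/247 = 44.9%, Drug B 61/184 = 33.2% → Regimen Y
Stage III: Regimen Y 109/250 = 43.6%, Drug B 44/146 = 30.1% → Regimen Y
Stage I: Regimen Y 37/57 = 64.9%, Drug B 249/449 = 55.5% → Regimen Y
Overall: Regimen Y 397/969 = 41.0%, Drug B 356/789 = 45.1% → Drug B
Regimen Y wins each disease group but Drug B wins overall — the comparison reverses. Regimen Y's patients skew toward stage IV, which has a lower base rate.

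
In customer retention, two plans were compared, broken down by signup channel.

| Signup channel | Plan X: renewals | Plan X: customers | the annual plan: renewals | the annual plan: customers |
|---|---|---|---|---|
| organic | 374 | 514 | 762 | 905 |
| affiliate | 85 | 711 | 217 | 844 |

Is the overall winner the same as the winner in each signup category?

Organic: Plan X 374/514 = 72.8%, the annual plan 762/905 = 84.2% → the annual plan
Affiliate: Plan X 85/711 = 12.0%, the annual plan 217/844 = 25.7% → the annual plan
Overall: Plan X 459/1225 = 37.5%, the annual plan 979/1749 = 56.0% → the annual plan
The annual plan wins overall and in every signup group — no reversal.

Yes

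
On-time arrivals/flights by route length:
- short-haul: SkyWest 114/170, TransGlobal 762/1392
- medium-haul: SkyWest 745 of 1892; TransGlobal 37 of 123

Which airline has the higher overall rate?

TransGlobal

Short-haul: SkyWest 114/170 = 67.1%, TransGlobal 762/1392 = 54.7% → SkyWest
Medium-haul: SkyWest 745/1892 = 39.4%, TransGlobal 37/123 = 30.1% → SkyWest
Overall: SkyWest 859/2062 = 41.7%, TransGlobal 799/1515 = 52.7% → TransGlobal
(SkyWest wins every route group but TransGlobal wins overall — SkyWest's flights skew toward the low-rate medium-haul group.)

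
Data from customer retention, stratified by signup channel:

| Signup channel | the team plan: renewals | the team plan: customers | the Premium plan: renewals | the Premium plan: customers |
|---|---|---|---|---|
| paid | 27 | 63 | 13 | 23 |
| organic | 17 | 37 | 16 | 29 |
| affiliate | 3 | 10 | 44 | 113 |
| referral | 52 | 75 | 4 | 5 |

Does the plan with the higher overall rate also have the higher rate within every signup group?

No

Paid: the team plan 27/63 = 42.9%, the Premium plan 13/23 = 56.5% → the Premium plan
Organic: the team plan 17/37 = 45.9%, the Premium plan 16/29 = 55.2% → the Premium plan
Affiliate: the team plan 3/10 = 30.0%, the Premium plan 44/113 = 38.9% → the Premium plan
Referral: the team plan 52/75 = 69.3%, the Premium plan 4/5 = 80.0% → the Premium plan
Overall: the team plan 99/185 = 53.5%, the Premium plan 77/170 = 45.3% → the team plan
The Premium plan wins each signup group but the team plan wins overall — the comparison reverses. The Premium plan's customers skew toward affiliate, which has a lower base rate.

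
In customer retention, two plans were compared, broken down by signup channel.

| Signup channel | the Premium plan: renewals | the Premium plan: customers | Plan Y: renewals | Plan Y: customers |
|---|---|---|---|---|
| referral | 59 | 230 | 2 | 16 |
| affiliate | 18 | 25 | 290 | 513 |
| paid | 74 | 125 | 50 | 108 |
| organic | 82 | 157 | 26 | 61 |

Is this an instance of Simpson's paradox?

Yes

Referral: the Premium plan 59/230 = 25.7%, Plan Y 2/16 = 12.5% → the Premium plan
Affiliate: the Premium plan 18/25 = 72.0%, Plan Y 290/513 = 56.5% → the Premium plan
Paid: the Premium plan 74/125 = 59.2%, Plan Y 50/108 = 46.3% → the Premium plan
Organic: the Premium plan 82/157 = 52.2%, Plan Y 26/61 = 42.6% → the Premium plan
Overall: the Premium plan 233/537 = 43.4%, Plan Y 368/698 = 52.7% → Plan Y
The Premium plan wins each signup group but Plan Y wins overall — the comparison reverses. The Premium plan's customers skew toward referral, which has a lower base rate.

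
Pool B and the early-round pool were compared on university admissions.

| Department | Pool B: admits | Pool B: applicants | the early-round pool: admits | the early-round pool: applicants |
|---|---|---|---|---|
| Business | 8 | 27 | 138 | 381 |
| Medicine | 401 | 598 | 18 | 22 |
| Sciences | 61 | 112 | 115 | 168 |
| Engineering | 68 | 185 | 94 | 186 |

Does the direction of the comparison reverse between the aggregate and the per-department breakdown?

Business: Pool B 8/27 = 29.6%, the early-round pool 138/381 = 36.2% → the early-round pool
Medicine: Pool B 401/598 = 67.1%, the early-round pool 18/22 = 81.8% → the early-round pool
Sciences: Pool B 61/112 = 54.5%, the early-round pool 115/168 = 68.5% → the early-round pool
Engineering: Pool B 68/185 = 36.8%, the early-round pool 94/186 = 50.5% → the early-round pool
Overall: Pool B 538/922 = 58.4%, the early-round pool 365/757 = 48.2% → Pool B
The early-round pool wins each department group but Pool B wins overall — the comparison reverses. The early-round pool's applicants skew toward Business, which has a lower base rate.

Yes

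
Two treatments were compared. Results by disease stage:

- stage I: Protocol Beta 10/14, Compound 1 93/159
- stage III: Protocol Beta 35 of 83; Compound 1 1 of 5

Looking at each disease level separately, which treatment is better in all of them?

Protocol Beta

Stage I: Protocol Beta 10/14 = 71.4%, Compound 1 93/159 = 58.5% → Protocol Beta
Stage III: Protocol Beta 35/83 = 42.2%, Compound 1 1/5 = 20.0% → Protocol Beta
Protocol Beta has the higher rate in both groups.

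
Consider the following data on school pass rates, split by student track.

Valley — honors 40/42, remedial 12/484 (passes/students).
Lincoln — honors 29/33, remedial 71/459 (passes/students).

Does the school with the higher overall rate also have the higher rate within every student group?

Honors: Valley 40/42 = 95.2%, Lincoln 29/33 = 87.9% → Valley
Remedial: Valley 12/484 = 2.5%, Lincoln 71/459 = 15.5% → Lincoln
Overall: Valley 52/526 = 9.9%, Lincoln 100/492 = 20.3% → Lincoln
Neither sweeps: Valley wins 1 of 2 groups, Lincoln wins 1. Lincoln wins overall but not every group — no Simpson reversal.

No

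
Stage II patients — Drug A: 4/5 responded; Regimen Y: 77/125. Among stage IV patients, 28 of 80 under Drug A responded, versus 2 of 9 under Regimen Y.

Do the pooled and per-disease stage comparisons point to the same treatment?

No

Stage II: Drug A 4/5 = 80.0%, Regimen Y 77/125 = 61.6% → Drug A
Stage IV: Drug A 28/80 = 35.0%, Regimen Y 2/9 = 22.2% → Drug A
Overall: Drug A 32/85 = 37.6%, Regimen Y 79/134 = 59.0% → Regimen Y
Drug A wins each disease group but Regimen Y wins overall — the comparison reverses. Drug A's patients skew toward stage IV, which has a lower base rate.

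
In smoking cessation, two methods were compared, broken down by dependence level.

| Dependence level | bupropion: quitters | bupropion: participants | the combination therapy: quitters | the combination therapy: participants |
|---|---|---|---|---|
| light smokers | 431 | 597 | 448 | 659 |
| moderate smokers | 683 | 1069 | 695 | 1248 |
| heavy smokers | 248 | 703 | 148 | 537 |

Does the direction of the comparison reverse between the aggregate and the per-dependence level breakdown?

No

Light smokers: bupropion 431/597 = 72.2%, the combination therapy 448/659 = 68.0% → bupropion
Moderate smokers: bupropion 683/1069 = 63.9%, the combination therapy 695/1248 = 55.7% → bupropion
Heavy smokers: bupropion 248/703 = 35.3%, the combination therapy 148/537 = 27.6% → bupropion
Overall: bupropion 1362/2369 = 57.5%, the combination therapy 1291/2444 = 52.8% → bupropion
Bupropion wins overall and in every dependence group — no reversal.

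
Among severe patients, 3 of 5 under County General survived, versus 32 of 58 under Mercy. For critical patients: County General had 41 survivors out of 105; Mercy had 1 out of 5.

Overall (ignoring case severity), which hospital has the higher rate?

Severe: County General 3/5 = 60.0%, Mercy 32/58 = 55.2% → County General
Critical: County General 41/105 = 39.0%, Mercy 1/5 = 20.0% → County General
Overall: County General 44/110 = 40.0%, Mercy 33/63 = 52.4% → Mercy
(County General wins every case group but Mercy wins overall — County General's patients skew toward the low-rate critical group.)

Mercy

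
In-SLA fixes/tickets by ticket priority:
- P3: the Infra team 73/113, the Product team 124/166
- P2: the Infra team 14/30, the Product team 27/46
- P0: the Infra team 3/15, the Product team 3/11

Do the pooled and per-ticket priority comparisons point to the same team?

Yes

P3: the Infra team 73/113 = 64.6%, the Product team 124/166 = 74.7% → the Product team
P2: the Infra team 14/30 = 46.7%, the Product team 27/46 = 58.7% → the Product team
P0: the Infra team 3/15 = 20.0%, the Product team 3/11 = 27.3% → the Product team
Overall: the Infra team 90/158 = 57.0%, the Product team 154/223 = 69.1% → the Product team
The Product team wins overall and in every ticket group — no reversal.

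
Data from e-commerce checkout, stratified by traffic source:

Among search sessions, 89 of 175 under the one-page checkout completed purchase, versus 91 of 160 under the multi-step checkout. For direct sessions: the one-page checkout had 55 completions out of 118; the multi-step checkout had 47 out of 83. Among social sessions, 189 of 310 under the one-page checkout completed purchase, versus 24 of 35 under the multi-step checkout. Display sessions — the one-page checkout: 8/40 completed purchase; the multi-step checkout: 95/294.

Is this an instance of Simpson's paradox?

Yes

Search: the one-page checkout 89/175 = 50.9%, the multi-step checkout 91/160 = 56.9% → the multi-step checkout
Direct: the one-page checkout 55/118 = 46.6%, the multi-step checkout 47/83 = 56.6% → the multi-step checkout
Social: the one-page checkout 189/310 = 61.0%, the multi-step checkout 24/35 = 68.6% → the multi-step checkout
Display: the one-page checkout 8/40 = 20.0%, the multi-step checkout 95/294 = 32.3% → the multi-step checkout
Overall: the one-page checkout 341/643 = 53.0%, the multi-step checkout 257/572 = 44.9% → the one-page checkout
The multi-step checkout wins each traffic group but the one-page checkout wins overall — the comparison reverses. The multi-step checkout's sessions skew toward display, which has a lower base rate.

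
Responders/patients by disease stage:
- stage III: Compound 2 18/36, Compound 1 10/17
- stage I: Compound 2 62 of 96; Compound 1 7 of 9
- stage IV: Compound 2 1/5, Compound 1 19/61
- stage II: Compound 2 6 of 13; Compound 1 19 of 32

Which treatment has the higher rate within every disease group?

Compound 1

Stage III: Compound 2 18/36 = 50.0%, Compound 1 10/17 = 58.8% → Compound 1
Stage I: Compound 2 62/96 = 64.6%, Compound 1 7/9 = 77.8% → Compound 1
Stage IV: Compound 2 1/5 = 20.0%, Compound 1 19/61 = 31.1% → Compound 1
Stage II: Compound 2 6/13 = 46.2%, Compound 1 19/32 = 59.4% → Compound 1
Compound 1 has the higher rate in all 4 groups.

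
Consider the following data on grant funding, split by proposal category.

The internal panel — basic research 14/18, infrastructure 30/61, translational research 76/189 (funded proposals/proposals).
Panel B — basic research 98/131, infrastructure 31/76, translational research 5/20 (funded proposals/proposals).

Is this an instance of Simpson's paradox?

Yes

Basic research: the internal panel 14/18 = 77.8%, Panel B 98/131 = 74.8% → the internal panel
Infrastructure: the internal panel 30/61 = 49.2%, Panel B 31/76 = 40.8% → the internal panel
Translational research: the internal panel 76/189 = 40.2%, Panel B 5/20 = 25.0% → the internal panel
Overall: the internal panel 120/268 = 44.8%, Panel B 134/227 = 59.0% → Panel B
The internal panel wins each proposal group but Panel B wins overall — the comparison reverses. The internal panel's proposals skew toward translational research, which has a lower base rate.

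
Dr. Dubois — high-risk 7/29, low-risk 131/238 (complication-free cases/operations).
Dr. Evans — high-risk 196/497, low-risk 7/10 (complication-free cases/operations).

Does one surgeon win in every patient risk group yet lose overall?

Yes

High-risk: Dr. Dubois 7/29 = 24.1%, Dr. Evans 196/497 = 39.4% → Dr. Evans
Low-risk: Dr. Dubois 131/238 = 55.0%, Dr. Evans 7/10 = 70.0% → Dr. Evans
Overall: Dr. Dubois 138/267 = 51.7%, Dr. Evans 203/507 = 40.0% → Dr. Dubois
Dr. Evans wins each patient risk group but Dr. Dubois wins overall — the comparison reverses. Dr. Evans's operations skew toward high-risk, which has a lower base rate.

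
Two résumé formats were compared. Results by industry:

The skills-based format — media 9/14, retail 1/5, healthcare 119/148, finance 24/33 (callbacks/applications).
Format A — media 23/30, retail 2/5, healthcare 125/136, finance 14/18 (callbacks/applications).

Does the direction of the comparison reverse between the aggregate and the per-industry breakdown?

Media: the skills-based format 9/14 = 64.3%, Format A 23/30 = 76.7% → Format A
Retail: the skills-based format 1/5 = 20.0%, Format A 2/5 = 40.0% → Format A
Healthcare: the skills-based format 119/148 = 80.4%, Format A 125/136 = 91.9% → Format A
Finance: the skills-based format 24/33 = 72.7%, Format A 14/18 = 77.8% → Format A
Overall: the skills-based format 153/200 = 76.5%, Format A 164/189 = 86.8% → Format A
Format A wins overall and in every industry group — no reversal.

No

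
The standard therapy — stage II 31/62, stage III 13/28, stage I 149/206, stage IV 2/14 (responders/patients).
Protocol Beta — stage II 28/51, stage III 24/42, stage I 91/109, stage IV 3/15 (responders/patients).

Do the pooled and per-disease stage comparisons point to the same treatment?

Stage II: the standard therapy 31/62 = 50.0%, Protocol Beta 28/51 = 54.9% → Protocol Beta
Stage III: the standard therapy 13/28 = 46.4%, Protocol Beta 24/42 = 57.1% → Protocol Beta
Stage I: the standard therapy 149/206 = 72.3%, Protocol Beta 91/109 = 83.5% → Protocol Beta
Stage IV: the standard therapy 2/14 = 14.3%, Protocol Beta 3/15 = 20.0% → Protocol Beta
Overall: the standard therapy 195/310 = 62.9%, Protocol Beta 146/217 = 67.3% → Protocol Beta
Protocol Beta wins overall and in every disease group — no reversal.

Yes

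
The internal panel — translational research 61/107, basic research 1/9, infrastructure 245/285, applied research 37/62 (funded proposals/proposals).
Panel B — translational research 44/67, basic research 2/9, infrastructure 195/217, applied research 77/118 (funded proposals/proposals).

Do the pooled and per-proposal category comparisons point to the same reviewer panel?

Yes

Translational research: the internal panel 61/107 = 57.0%, Panel B 44/67 = 65.7% → Panel B
Basic research: the internal panel 1/9 = 11.1%, Panel B 2/9 = 22.2% → Panel B
Infrastructure: the internal panel 245/285 = 86.0%, Panel B 195/217 = 89.9% → Panel B
Applied research: the internal panel 37/62 = 59.7%, Panel B 77/118 = 65.3% → Panel B
Overall: the internal panel 344/463 = 74.3%, Panel B 318/411 = 77.4% → Panel B
Panel B wins overall and in every proposal group — no reversal.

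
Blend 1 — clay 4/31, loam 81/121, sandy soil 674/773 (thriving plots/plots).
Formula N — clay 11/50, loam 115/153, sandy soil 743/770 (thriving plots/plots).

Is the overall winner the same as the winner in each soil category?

Yes

Clay: Blend 1 4/31 = 12.9%, Formula N 11/50 = 22.0% → Formula N
Loam: Blend 1 81/121 = 66.9%, Formula N 115/153 = 75.2% → Formula N
Sandy soil: Blend 1 674/773 = 87.2%, Formula N 743/770 = 96.5% → Formula N
Overall: Blend 1 759/925 = 82.1%, Formula N 869/973 = 89.3% → Formula N
Formula N wins overall and in every soil group — no reversal.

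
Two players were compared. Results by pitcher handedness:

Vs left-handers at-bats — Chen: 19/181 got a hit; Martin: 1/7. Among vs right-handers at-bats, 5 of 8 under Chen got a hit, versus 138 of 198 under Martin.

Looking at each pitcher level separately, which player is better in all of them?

Vs left-handers: Chen 19/181 = 10.5%, Martin 1/7 = 14.3% → Martin
Vs right-handers: Chen 5/8 = 62.5%, Martin 138/198 = 69.7% → Martin
Martin has the higher rate in both groups.

Martin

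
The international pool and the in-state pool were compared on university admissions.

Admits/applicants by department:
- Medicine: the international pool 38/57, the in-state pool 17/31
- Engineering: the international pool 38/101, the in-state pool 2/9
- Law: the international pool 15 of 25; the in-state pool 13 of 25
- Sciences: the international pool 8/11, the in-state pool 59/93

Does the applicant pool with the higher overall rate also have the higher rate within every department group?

No

Medicine: the international pool 38/57 = 66.7%, the in-state pool 17/31 = 54.8% → the international pool
Engineering: the international pool 38/101 = 37.6%, the in-state pool 2/9 = 22.2% → the international pool
Law: the international pool 15/25 = 60.0%, the in-state pool 13/25 = 52.0% → the international pool
Sciences: the international pool 8/11 = 72.7%, the in-state pool 59/93 = 63.4% → the international pool
Overall: the international pool 99/194 = 51.0%, the in-state pool 91/158 = 57.6% → the in-state pool
The international pool wins each department group but the in-state pool wins overall — the comparison reverses. The international pool's applicants skew toward Engineering, which has a lower base rate.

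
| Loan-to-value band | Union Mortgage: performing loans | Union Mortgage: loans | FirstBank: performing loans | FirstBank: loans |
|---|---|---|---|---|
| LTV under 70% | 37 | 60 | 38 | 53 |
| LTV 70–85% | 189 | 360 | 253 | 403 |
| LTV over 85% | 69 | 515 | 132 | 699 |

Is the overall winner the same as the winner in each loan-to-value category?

Yes

LTV under 70%: Union Mortgage 37/60 = 61.7%, FirstBank 38/53 = 71.7% → FirstBank
LTV 70–85%: Union Mortgage 189/360 = 52.5%, FirstBank 253/403 = 62.8% → FirstBank
LTV over 85%: Union Mortgage 69/515 = 13.4%, FirstBank 132/699 = 18.9% → FirstBank
Overall: Union Mortgage 295/935 = 31.6%, FirstBank 423/1155 = 36.6% → FirstBank
FirstBank wins overall and in every loan-to-value group — no reversal.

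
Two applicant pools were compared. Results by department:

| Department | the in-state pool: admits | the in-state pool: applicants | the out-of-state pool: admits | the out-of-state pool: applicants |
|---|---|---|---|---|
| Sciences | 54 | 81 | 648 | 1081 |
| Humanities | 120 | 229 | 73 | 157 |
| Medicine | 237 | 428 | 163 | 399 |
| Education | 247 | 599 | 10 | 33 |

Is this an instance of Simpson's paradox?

Sciences: the in-state pool 54/81 = 66.7%, the out-of-state pool 648/1081 = 59.9% → the in-state pool
Humanities: the in-state pool 120/229 = 52.4%, the out-of-state pool 73/157 = 46.5% → the in-state pool
Medicine: the in-state pool 237/428 = 55.4%, the out-of-state pool 163/399 = 40.9% → the in-state pool
Education: the in-state pool 247/599 = 41.2%, the out-of-state pool 10/33 = 30.3% → the in-state pool
Overall: the in-state pool 658/1337 = 49.2%, the out-of-state pool 894/1670 = 53.5% → the out-of-state pool
The in-state pool wins each department group but the out-of-state pool wins overall — the comparison reverses. The in-state pool's applicants skew toward Education, which has a lower base rate.

Yes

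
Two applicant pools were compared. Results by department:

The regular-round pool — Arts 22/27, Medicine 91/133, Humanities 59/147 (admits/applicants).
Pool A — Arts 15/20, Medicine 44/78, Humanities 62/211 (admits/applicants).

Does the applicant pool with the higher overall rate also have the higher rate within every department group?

Yes

Arts: the regular-round pool 22/27 = 81.5%, Pool A 15/20 = 75.0% → the regular-round pool
Medicine: the regular-round pool 91/133 = 68.4%, Pool A 44/78 = 56.4% → the regular-round pool
Humanities: the regular-round pool 59/147 = 40.1%, Pool A 62/211 = 29.4% → the regular-round pool
Overall: the regular-round pool 172/307 = 56.0%, Pool A 121/309 = 39.2% → the regular-round pool
The regular-round pool wins overall and in every department group — no reversal.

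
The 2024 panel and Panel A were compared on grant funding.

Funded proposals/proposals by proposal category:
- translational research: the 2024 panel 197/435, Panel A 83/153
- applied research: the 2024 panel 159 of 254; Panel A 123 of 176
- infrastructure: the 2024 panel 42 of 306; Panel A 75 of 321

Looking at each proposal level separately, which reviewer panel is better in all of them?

Translational research: the 2024 panel 197/435 = 45.3%, Panel A 83/153 = 54.2% → Panel A
Applied research: the 2024 panel 159/254 = 62.6%, Panel A 123/176 = 69.9% → Panel A
Infrastructure: the 2024 panel 42/306 = 13.7%, Panel A 75/321 = 23.4% → Panel A
Panel A has the higher rate in all 3 groups.

Panel A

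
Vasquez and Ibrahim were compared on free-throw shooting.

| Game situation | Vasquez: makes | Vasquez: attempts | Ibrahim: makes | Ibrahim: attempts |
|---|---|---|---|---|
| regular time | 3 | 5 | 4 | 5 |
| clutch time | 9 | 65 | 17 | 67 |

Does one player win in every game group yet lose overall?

No

Regular time: Vasquez 3/5 = 60.0%, Ibrahim 4/5 = 80.0% → Ibrahim
Clutch time: Vasquez 9/65 = 13.8%, Ibrahim 17/67 = 25.4% → Ibrahim
Overall: Vasquez 12/70 = 17.1%, Ibrahim 21/72 = 29.2% → Ibrahim
Ibrahim wins overall and in every game group — no reversal.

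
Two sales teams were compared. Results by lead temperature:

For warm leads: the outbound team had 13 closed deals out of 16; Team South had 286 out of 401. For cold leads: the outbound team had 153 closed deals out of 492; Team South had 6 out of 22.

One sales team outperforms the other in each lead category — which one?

Warm: the outbound team 13/16 = 81.2%, Team South 286/401 = 71.3% → the outbound team
Cold: the outbound team 153/492 = 31.1%, Team South 6/22 = 27.3% → the outbound team
The outbound team has the higher rate in both groups.

the outbound team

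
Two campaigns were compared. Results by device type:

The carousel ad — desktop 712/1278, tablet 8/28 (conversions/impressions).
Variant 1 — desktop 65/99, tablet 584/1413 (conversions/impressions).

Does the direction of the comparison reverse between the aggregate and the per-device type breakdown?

Yes

Desktop: the carousel ad 712/1278 = 55.7%, Variant 1 65/99 = 65.7% → Variant 1
Tablet: the carousel ad 8/28 = 28.6%, Variant 1 584/1413 = 41.3% → Variant 1
Overall: the carousel ad 720/1306 = 55.1%, Variant 1 649/1512 = 42.9% → the carousel ad
Variant 1 wins each device group but the carousel ad wins overall — the comparison reverses. Variant 1's impressions skew toward tablet, which has a lower base rate.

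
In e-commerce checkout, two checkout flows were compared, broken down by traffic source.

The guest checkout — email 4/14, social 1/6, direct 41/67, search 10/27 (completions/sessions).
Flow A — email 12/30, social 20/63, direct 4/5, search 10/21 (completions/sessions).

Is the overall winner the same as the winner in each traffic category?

No

Email: the guest checkout 4/14 = 28.6%, Flow A 12/30 = 40.0% → Flow A
Social: the guest checkout 1/6 = 16.7%, Flow A 20/63 = 31.7% → Flow A
Direct: the guest checkout 41/67 = 61.2%, Flow A 4/5 = 80.0% → Flow A
Search: the guest checkout 10/27 = 37.0%, Flow A 10/21 = 47.6% → Flow A
Overall: the guest checkout 56/114 = 49.1%, Flow A 46/119 = 38.7% → the guest checkout
Flow A wins each traffic group but the guest checkout wins overall — the comparison reverses. Flow A's sessions skew toward social, which has a lower base rate.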